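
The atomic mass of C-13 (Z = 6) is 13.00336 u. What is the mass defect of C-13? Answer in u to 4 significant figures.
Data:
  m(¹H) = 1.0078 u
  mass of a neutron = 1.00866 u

0.1041 u

Mass of separated nucleons = 6(1.0078) + 7(1.00866) = 6.0468 + 7.06062 = 13.10742 u
Mass defect Δm = 13.10742 − 13.00336 = 0.10406 u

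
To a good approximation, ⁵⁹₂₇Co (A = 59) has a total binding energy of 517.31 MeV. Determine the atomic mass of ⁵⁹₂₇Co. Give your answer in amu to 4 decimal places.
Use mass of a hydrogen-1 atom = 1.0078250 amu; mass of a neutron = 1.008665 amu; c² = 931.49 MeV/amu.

58.9332 amu

Mass defect = 517.31 MeV / (931.49 MeV/amu) = 0.555358 amu
Constituent mass = 27(1.0078250) + 32(1.008665) = 59.4885550 amu
Atomic mass = 59.4885550 − 0.555358 = 58.9331970 amu ≈ 58.9332 amu (to 4 decimal places)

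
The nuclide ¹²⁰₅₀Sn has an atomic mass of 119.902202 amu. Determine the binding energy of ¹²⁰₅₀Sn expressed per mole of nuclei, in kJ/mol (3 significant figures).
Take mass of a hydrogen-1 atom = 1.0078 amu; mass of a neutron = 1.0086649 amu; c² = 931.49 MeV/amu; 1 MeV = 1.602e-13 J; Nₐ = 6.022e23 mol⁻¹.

With 50 protons and 70 neutrons (A = 120):
Total constituent mass: 50 × 1.0078 + 70 × 1.0086649 = 120.9965430 amu
Δm = 120.9965430 − 119.902202 = 1.0943410 amu
Converting to energy: 1.0943410 amu × 931.49 MeV/amu = 1019.37 MeV
Per nucleus in joules: 1019.37 MeV × 1.602e-13 J/MeV = 1.6330e-10 J
Per mole: 1.6330e-10 J × 6.022e23 mol⁻¹ = 9.8339e+13 J/mol

9.83e+10 kJ/mol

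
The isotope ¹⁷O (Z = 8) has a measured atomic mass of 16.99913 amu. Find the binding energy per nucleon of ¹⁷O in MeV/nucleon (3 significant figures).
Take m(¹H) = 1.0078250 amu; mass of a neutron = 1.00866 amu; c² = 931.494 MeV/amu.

Σm = 8·m(¹H) + 9·m_n = 8.0626000 + 9.07794 = 17.1405400 amu
Mass defect Δm = 17.1405400 − 16.99913 = 0.1414100 amu
Converting to energy: 0.1414100 amu × 931.494 MeV/amu = 131.723 MeV
Dividing by A = 17 gives 7.748 MeV per nucleon.

7.75 MeV/nucleon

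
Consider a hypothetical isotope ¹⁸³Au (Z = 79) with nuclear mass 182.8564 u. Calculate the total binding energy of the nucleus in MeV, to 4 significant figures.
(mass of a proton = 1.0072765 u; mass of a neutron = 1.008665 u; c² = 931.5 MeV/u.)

1509 MeV

Total constituent mass: 79 × 1.0072765 + 104 × 1.008665 = 184.4760035 u
Mass defect Δm = 184.4760035 − 182.8564 = 1.6196035 u
E_B = 1.6196035 × 931.5 = 1508.66 MeV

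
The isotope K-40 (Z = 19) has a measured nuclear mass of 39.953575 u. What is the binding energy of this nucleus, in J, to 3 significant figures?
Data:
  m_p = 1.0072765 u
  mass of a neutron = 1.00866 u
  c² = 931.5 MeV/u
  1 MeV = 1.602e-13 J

5.47e-11 J

Mass of separated nucleons = 19(1.0072765) + 21(1.00866) = 19.1382535 + 21.18186 = 40.3201135 u
Δm = 40.3201135 − 39.953575 = 0.3665385 u
Converting to energy: 0.3665385 u × 931.5 MeV/u = 341.431 MeV
In joules: 341.431 MeV × 1.602e-13 J/MeV = 5.4697e-11 J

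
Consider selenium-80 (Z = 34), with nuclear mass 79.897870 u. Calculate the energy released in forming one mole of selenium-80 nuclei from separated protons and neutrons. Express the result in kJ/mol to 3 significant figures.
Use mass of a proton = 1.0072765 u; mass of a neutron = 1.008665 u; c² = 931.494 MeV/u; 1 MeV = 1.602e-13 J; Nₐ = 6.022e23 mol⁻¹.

Total constituent mass: 34 × 1.0072765 + 46 × 1.008665 = 80.6459910 u
The mass defect is 80.6459910 − 79.897870 = 0.7481210 u.
Converting to energy: 0.7481210 u × 931.494 MeV/u = 696.870 MeV
Per nucleus in joules: 696.870 MeV × 1.602e-13 J/MeV = 1.1164e-10 J
Per mole: 1.1164e-10 J × 6.022e23 mol⁻¹ = 6.7230e+13 J/mol

6.72e+10 kJ/mol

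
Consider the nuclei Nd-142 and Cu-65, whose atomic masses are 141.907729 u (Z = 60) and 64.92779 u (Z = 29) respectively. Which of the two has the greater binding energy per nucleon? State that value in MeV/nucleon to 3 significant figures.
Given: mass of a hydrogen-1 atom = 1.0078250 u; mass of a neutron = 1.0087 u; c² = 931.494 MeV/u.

Cu-65; 8.78 MeV/nucleon

Nd-142: Σm = 60(1.0078250) + 82(1.0087) = 143.1829000 u; Δm = 1.2751710 u; E_B = 1187.81 MeV; E_B/A = 8.3649 MeV
Cu-65: Σm = 29(1.0078250) + 36(1.0087) = 65.5401250 u; Δm = 0.6123350 u; E_B = 570.39 MeV; E_B/A = 8.775 MeV
Cu-65 has the higher binding energy per nucleon, so it is the more tightly bound nucleus.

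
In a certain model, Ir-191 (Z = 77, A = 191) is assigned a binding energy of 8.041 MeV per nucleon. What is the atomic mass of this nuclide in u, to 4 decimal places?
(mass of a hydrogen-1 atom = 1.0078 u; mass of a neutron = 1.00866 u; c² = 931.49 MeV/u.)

190.9391 u

Total binding energy = 191 × 8.041 = 1535.831 MeV
Mass defect = 1535.831 MeV / (931.49 MeV/u) = 1.648790 u
Constituent mass = 77(1.0078) + 114(1.00866) = 192.58784 u
Atomic mass = 192.58784 − 1.648790 = 190.939050 u ≈ 190.9391 u (to 4 decimal places)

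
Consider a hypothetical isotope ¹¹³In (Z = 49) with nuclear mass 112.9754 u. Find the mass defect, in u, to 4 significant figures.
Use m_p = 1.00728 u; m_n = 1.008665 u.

Σm = 49·m_p + 64·m_n = 49.35672 + 64.554560 = 113.911280 u
Mass defect Δm = 113.911280 − 112.9754 = 0.935880 u

0.9359 u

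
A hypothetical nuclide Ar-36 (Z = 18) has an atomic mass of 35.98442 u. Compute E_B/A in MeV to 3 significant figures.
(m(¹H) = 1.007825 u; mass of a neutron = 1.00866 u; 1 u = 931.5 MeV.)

With 18 protons and 18 neutrons (A = 36):
Total constituent mass: 18 × 1.007825 + 18 × 1.00866 = 36.296730 u
Mass defect Δm = 36.296730 − 35.98442 = 0.312310 u
Binding energy = Δm·c² = 0.312310 × 931.5 MeV/u = 290.917 MeV
BE/A = 290.917 MeV / 36 = 8.081 MeV/nucleon

8.08 MeV/nucleon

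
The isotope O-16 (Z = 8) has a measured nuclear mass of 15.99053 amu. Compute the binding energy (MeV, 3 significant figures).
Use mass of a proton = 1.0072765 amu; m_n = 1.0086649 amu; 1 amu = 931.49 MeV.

The nucleus contains 8 protons and 16 − 8 = 8 neutrons.
Σm = 8·m_p + 8·m_n = 8.0582120 + 8.0693192 = 16.1275312 amu
Δm = 16.1275312 − 15.99053 = 0.1370012 amu
Converting to energy: 0.1370012 amu × 931.49 MeV/amu = 127.615 MeV

128 MeV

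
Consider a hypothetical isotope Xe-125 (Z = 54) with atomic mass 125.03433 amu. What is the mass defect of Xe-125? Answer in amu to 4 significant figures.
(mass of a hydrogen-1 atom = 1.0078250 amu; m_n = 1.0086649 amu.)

1.003 amu

Σm = 54·m(¹H) + 71·m_n = 54.4225500 + 71.6152079 = 126.0377579 amu
Mass defect Δm = 126.0377579 − 125.03433 = 1.0034279 amu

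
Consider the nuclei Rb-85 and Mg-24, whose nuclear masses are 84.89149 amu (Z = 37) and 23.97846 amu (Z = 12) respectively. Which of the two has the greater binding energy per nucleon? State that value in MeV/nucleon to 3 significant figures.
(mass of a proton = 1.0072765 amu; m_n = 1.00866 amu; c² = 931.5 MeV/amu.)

Rb-85: Σm = 37(1.0072765) + 48(1.00866) = 85.6849105 amu; Δm = 0.7934205 amu; E_B = 739.0712 MeV; E_B/A = 8.69496 MeV
Mg-24: Σm = 12(1.0072765) + 12(1.00866) = 24.1912380 amu; Δm = 0.2127780 amu; E_B = 198.20 MeV; E_B/A = 8.258 MeV
Rb-85 has the higher binding energy per nucleon, so it is the more tightly bound nucleus.

Rb-85; 8.69 MeV/nucleon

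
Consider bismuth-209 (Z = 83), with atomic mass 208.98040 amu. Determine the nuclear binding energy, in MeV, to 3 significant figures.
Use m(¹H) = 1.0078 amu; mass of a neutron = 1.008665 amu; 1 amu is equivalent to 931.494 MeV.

Total constituent mass: 83 × 1.0078 + 126 × 1.008665 = 210.739190 amu
Mass defect Δm = 210.739190 − 208.98040 = 1.758790 amu
Converting to energy: 1.758790 amu × 931.494 MeV/amu = 1638.30 MeV

1640 MeV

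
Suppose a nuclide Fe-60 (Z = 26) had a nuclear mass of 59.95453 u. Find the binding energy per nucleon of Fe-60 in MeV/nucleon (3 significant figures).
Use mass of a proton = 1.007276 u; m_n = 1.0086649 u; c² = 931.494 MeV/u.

Z = 26, so N = A − Z = 60 − 26 = 34.
Total constituent mass: 26 × 1.007276 + 34 × 1.0086649 = 60.4837826 u
The mass defect is 60.4837826 − 59.95453 = 0.5292526 u.
E_B = 0.5292526 × 931.494 = 492.996 MeV
Per nucleon: 492.996 / 60 = 8.217 MeV

8.22 MeV/nucleon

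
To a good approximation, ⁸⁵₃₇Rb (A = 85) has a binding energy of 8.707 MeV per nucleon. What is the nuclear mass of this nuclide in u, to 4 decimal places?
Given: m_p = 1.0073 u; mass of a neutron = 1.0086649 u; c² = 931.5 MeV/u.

Total binding energy = 85 × 8.707 = 740.095 MeV
Mass defect = 740.095 MeV / (931.5 MeV/u) = 0.794520 u
Constituent mass = 37(1.0073) + 48(1.0086649) = 85.6860152 u
Nuclear mass = 85.6860152 − 0.794520 = 84.8914952 u ≈ 84.8915 u (to 4 decimal places)

84.8915 u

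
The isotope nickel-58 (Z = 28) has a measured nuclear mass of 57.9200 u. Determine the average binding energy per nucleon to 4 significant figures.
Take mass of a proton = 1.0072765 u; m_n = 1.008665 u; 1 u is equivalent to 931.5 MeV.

8.732 MeV/nucleon

Z = 28, so N = A − Z = 58 − 28 = 30.
Mass of separated nucleons = 28(1.0072765) + 30(1.008665) = 28.2037420 + 30.259950 = 58.4636920 u
Δm = 58.4636920 − 57.9200 = 0.5436920 u
Converting to energy: 0.5436920 u × 931.5 MeV/u = 506.449 MeV
Dividing by A = 58 gives 8.732 MeV per nucleon.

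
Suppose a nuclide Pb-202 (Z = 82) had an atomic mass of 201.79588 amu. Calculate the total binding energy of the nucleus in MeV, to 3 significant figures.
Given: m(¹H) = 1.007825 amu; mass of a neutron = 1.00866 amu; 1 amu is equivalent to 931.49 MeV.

The nucleus contains 82 protons and 202 − 82 = 120 neutrons.
Total constituent mass: 82 × 1.007825 + 120 × 1.00866 = 203.680850 amu
Δm = 203.680850 − 201.79588 = 1.884970 amu
E_B = 1.884970 × 931.49 = 1755.83 MeV

1760 MeV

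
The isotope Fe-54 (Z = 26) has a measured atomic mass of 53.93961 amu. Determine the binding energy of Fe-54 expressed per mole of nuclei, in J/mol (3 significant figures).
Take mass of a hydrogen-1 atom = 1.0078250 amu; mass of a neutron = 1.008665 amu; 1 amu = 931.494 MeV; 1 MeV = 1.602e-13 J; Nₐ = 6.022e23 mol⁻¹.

Mass of separated nucleons = 26(1.0078250) + 28(1.008665) = 26.2034500 + 28.242620 = 54.4460700 amu
The mass defect is 54.4460700 − 53.93961 = 0.5064600 amu.
Converting to energy: 0.5064600 amu × 931.494 MeV/amu = 471.764 MeV
Per nucleus in joules: 471.764 MeV × 1.602e-13 J/MeV = 7.5577e-11 J
Per mole: 7.5577e-11 J × 6.022e23 mol⁻¹ = 4.5512e+13 J/mol

4.55e+13 J/mol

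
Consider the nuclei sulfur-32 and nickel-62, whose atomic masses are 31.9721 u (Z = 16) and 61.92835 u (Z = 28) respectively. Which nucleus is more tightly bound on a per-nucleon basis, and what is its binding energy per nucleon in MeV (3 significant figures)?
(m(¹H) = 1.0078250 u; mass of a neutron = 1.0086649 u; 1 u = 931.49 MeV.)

sulfur-32: Σm = 16(1.0078250) + 16(1.0086649) = 32.2638384 u; Δm = 0.2917384 u; E_B = 271.75 MeV; E_B/A = 8.492 MeV
nickel-62: Σm = 28(1.0078250) + 34(1.0086649) = 62.5137066 u; Δm = 0.5853566 u; E_B = 545.25 MeV; E_B/A = 8.794 MeV
nickel-62 has the higher binding energy per nucleon, so it is the more tightly bound nucleus.

nickel-62; 8.79 MeV/nucleon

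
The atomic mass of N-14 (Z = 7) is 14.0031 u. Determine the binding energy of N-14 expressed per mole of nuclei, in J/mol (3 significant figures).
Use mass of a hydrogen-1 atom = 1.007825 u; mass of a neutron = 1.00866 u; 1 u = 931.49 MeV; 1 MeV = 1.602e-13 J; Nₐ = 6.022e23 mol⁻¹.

Z = 7, so N = A − Z = 14 − 7 = 7.
Total constituent mass: 7 × 1.007825 + 7 × 1.00866 = 14.115395 u
Δm = 14.115395 − 14.0031 = 0.112295 u
Binding energy = Δm·c² = 0.112295 × 931.49 MeV/u = 104.602 MeV
Per nucleus in joules: 104.602 MeV × 1.602e-13 J/MeV = 1.6757e-11 J
Per mole: 1.6757e-11 J × 6.022e23 mol⁻¹ = 1.0091e+13 J/mol

1.01e+13 J/mol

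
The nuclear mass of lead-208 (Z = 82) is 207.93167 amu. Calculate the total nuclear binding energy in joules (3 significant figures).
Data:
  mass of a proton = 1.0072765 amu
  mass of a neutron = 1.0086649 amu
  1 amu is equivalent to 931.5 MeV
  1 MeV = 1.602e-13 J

Z = 82, so N = A − Z = 208 − 82 = 126.
Mass of separated nucleons = 82(1.0072765) + 126(1.0086649) = 82.5966730 + 127.0917774 = 209.6884504 amu
Δm = 209.6884504 − 207.93167 = 1.7567804 amu
E_B = 1.7567804 × 931.5 = 1636.44 MeV
In joules: 1636.44 MeV × 1.602e-13 J/MeV = 2.6216e-10 J

2.62e-10 J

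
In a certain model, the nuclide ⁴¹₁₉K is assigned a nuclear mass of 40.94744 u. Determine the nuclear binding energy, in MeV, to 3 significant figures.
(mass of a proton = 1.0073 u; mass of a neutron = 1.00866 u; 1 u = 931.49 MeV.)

356 MeV

Mass of separated nucleons = 19(1.0073) + 22(1.00866) = 19.1387 + 22.19052 = 41.32922 u
Δm = 41.32922 − 40.94744 = 0.38178 u
E_B = 0.38178 × 931.49 = 355.624 MeV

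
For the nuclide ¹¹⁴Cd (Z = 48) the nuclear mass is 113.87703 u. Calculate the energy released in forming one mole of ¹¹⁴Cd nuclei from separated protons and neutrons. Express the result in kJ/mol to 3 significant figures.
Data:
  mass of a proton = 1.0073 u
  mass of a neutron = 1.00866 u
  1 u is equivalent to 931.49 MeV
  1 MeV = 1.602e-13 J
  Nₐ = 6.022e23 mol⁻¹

9.39e+10 kJ/mol

The nucleus contains 48 protons and 114 − 48 = 66 neutrons.
Σm = 48·m_p + 66·m_n = 48.3504 + 66.57156 = 114.92196 u
The mass defect is 114.92196 − 113.87703 = 1.04493 u.
Converting to energy: 1.04493 u × 931.49 MeV/u = 973.342 MeV
Per nucleus in joules: 973.342 MeV × 1.602e-13 J/MeV = 1.5593e-10 J
Per mole: 1.5593e-10 J × 6.022e23 mol⁻¹ = 9.3901e+13 J/mol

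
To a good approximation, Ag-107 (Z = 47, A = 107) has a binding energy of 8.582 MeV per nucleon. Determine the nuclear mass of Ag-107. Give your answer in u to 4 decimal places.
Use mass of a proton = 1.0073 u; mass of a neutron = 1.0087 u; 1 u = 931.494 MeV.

106.8793 u

Total binding energy = 107 × 8.582 = 918.274 MeV
Mass defect = 918.274 MeV / (931.494 MeV/u) = 0.985808 u
Constituent mass = 47(1.0073) + 60(1.0087) = 107.8651 u
Nuclear mass = 107.8651 − 0.985808 = 106.879292 u ≈ 106.8793 u (to 4 decimal places)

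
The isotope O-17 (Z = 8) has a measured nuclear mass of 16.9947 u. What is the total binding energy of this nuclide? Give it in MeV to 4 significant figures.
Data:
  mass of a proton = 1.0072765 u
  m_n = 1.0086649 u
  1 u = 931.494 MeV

The nucleus contains 8 protons and 17 − 8 = 9 neutrons.
Mass of separated nucleons = 8(1.0072765) + 9(1.0086649) = 8.0582120 + 9.0779841 = 17.1361961 u
Mass defect Δm = 17.1361961 − 16.9947 = 0.1414961 u
Converting to energy: 0.1414961 u × 931.494 MeV/u = 131.803 MeV

131.8 MeV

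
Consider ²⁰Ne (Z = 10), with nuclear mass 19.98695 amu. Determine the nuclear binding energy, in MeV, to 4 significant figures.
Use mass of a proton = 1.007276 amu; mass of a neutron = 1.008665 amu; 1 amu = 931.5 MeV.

Z = 10, so N = A − Z = 20 − 10 = 10.
Total constituent mass: 10 × 1.007276 + 10 × 1.008665 = 20.159410 amu
The mass defect is 20.159410 − 19.98695 = 0.172460 amu.
Binding energy = Δm·c² = 0.172460 × 931.5 MeV/amu = 160.646 MeV

160.6 MeV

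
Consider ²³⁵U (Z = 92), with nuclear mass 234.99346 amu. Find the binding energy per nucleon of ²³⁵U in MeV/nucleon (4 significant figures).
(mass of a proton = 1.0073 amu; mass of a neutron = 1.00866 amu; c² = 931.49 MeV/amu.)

7.597 MeV/nucleon

The nucleus contains 92 protons and 235 − 92 = 143 neutrons.
Total constituent mass: 92 × 1.0073 + 143 × 1.00866 = 236.90998 amu
The mass defect is 236.90998 − 234.99346 = 1.91652 amu.
Converting to energy: 1.91652 amu × 931.49 MeV/amu = 1785.22 MeV
Per nucleon: 1785.22 / 235 = 7.597 MeV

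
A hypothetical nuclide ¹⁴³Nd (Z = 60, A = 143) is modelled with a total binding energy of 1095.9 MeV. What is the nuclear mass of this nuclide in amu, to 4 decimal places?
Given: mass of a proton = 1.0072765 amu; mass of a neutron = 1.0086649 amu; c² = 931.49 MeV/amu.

Mass defect = 1095.9 MeV / (931.49 MeV/amu) = 1.176502 amu
Constituent mass = 60(1.0072765) + 83(1.0086649) = 144.1557767 amu
Nuclear mass = 144.1557767 − 1.176502 = 142.9792747 amu ≈ 142.9793 amu (to 4 decimal places)

142.9793 amu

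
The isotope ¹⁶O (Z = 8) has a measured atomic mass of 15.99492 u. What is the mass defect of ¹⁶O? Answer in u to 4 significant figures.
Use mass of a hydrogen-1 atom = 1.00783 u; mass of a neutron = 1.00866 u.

0.1370 u

Z = 8, so N = A − Z = 16 − 8 = 8.
Total constituent mass: 8 × 1.00783 + 8 × 1.00866 = 16.13192 u
Mass defect Δm = 16.13192 − 15.99492 = 0.13700 u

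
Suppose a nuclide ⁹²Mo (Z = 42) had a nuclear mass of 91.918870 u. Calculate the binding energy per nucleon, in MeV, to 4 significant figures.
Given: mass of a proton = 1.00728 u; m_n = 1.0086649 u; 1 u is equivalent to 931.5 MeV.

With 42 protons and 50 neutrons (A = 92):
Mass of separated nucleons = 42(1.00728) + 50(1.0086649) = 42.30576 + 50.4332450 = 92.7390050 u
Mass defect Δm = 92.7390050 − 91.918870 = 0.8201350 u
Binding energy = Δm·c² = 0.8201350 × 931.5 MeV/u = 763.956 MeV
BE/A = 763.956 MeV / 92 = 8.304 MeV/nucleon

8.304 MeV/nucleon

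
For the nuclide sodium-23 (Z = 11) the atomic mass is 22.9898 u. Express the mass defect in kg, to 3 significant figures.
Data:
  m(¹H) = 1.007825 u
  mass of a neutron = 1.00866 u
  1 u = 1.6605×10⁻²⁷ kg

Σm = 11·m(¹H) + 12·m_n = 11.086075 + 12.10392 = 23.189995 u
Mass defect Δm = 23.189995 − 22.9898 = 0.200195 u
In SI units: 0.200195 u × 1.6605×10⁻²⁷ kg/u = 3.3242e-28 kg

3.32e-28 kg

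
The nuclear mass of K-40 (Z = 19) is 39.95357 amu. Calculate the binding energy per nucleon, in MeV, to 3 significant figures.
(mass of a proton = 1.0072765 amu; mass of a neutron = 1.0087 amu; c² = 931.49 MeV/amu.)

Z = 19, so N = A − Z = 40 − 19 = 21.
Mass of separated nucleons = 19(1.0072765) + 21(1.0087) = 19.1382535 + 21.1827 = 40.3209535 amu
Δm = 40.3209535 − 39.95357 = 0.3673835 amu
Converting to energy: 0.3673835 amu × 931.49 MeV/amu = 342.214 MeV
Per nucleon: 342.214 / 40 = 8.555 MeV

8.56 MeV/nucleon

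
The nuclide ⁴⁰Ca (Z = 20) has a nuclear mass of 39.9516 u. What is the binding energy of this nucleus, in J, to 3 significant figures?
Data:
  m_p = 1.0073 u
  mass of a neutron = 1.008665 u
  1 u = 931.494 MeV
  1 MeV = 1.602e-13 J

5.49e-11 J

Z = 20, so N = A − Z = 40 − 20 = 20.
Mass of separated nucleons = 20(1.0073) + 20(1.008665) = 20.1460 + 20.173300 = 40.319300 u
Δm = 40.319300 − 39.9516 = 0.367700 u
Binding energy = Δm·c² = 0.367700 × 931.494 MeV/u = 342.510 MeV
In joules: 342.510 MeV × 1.602e-13 J/MeV = 5.4870e-11 J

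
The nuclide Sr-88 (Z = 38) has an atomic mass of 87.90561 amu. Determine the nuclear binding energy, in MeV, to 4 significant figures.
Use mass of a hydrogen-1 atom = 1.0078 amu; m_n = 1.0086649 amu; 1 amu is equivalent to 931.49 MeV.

Mass of separated nucleons = 38(1.0078) + 50(1.0086649) = 38.2964 + 50.4332450 = 88.7296450 amu
Δm = 88.7296450 − 87.90561 = 0.8240350 amu
Converting to energy: 0.8240350 amu × 931.49 MeV/amu = 767.580 MeV

767.6 MeV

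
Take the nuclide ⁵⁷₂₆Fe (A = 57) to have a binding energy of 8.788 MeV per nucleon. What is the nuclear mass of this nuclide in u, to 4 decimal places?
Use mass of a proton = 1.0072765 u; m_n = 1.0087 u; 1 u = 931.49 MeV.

Total binding energy = 57 × 8.788 = 500.916 MeV
Mass defect = 500.916 MeV / (931.49 MeV/u) = 0.537758 u
Constituent mass = 26(1.0072765) + 31(1.0087) = 57.4588890 u
Nuclear mass = 57.4588890 − 0.537758 = 56.9211310 u ≈ 56.9211 u (to 4 decimal places)

56.9211 u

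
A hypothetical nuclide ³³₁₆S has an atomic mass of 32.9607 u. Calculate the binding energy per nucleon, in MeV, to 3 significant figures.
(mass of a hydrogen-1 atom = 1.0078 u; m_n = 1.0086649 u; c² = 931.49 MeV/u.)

With 16 protons and 17 neutrons (A = 33):
Mass of separated nucleons = 16(1.0078) + 17(1.0086649) = 16.1248 + 17.1473033 = 33.2721033 u
Mass defect Δm = 33.2721033 − 32.9607 = 0.3114033 u
E_B = 0.3114033 × 931.49 = 290.069 MeV
Dividing by A = 33 gives 8.790 MeV per nucleon.

8.79 MeV/nucleon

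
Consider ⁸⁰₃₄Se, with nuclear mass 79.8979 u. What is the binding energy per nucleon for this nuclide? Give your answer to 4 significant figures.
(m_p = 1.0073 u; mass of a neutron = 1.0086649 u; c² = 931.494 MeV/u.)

The nucleus contains 34 protons and 80 − 34 = 46 neutrons.
Total constituent mass: 34 × 1.0073 + 46 × 1.0086649 = 80.6467854 u
Δm = 80.6467854 − 79.8979 = 0.7488854 u
E_B = 0.7488854 × 931.494 = 697.582 MeV
BE/A = 697.582 MeV / 80 = 8.720 MeV/nucleon

8.720 MeV/nucleon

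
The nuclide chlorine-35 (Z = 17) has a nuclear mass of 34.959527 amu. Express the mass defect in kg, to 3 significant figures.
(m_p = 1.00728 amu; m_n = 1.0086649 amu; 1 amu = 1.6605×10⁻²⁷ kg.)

5.32e-28 kg

With 17 protons and 18 neutrons (A = 35):
Mass of separated nucleons = 17(1.00728) + 18(1.0086649) = 17.12376 + 18.1559682 = 35.2797282 amu
Mass defect Δm = 35.2797282 − 34.959527 = 0.3202012 amu
In SI units: 0.3202012 amu × 1.6605×10⁻²⁷ kg/amu = 5.3169e-28 kg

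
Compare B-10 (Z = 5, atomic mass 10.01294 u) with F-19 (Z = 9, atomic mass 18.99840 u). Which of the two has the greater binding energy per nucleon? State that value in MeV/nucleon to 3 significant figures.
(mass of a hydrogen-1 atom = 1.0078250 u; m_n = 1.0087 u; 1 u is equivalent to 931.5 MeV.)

B-10: Σm = 5(1.0078250) + 5(1.0087) = 10.0826250 u; Δm = 0.0696850 u; E_B = 64.912 MeV; E_B/A = 6.491 MeV
F-19: Σm = 9(1.0078250) + 10(1.0087) = 19.1574250 u; Δm = 0.1590250 u; E_B = 148.13 MeV; E_B/A = 7.796 MeV
F-19 has the higher binding energy per nucleon, so it is the more tightly bound nucleus.

F-19; 7.80 MeV/nucleon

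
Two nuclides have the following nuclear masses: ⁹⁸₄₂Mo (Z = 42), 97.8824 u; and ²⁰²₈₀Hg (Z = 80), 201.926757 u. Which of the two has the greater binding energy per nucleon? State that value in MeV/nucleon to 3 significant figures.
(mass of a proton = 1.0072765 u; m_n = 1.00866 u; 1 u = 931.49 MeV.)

⁹⁸₄₂Mo; 8.63 MeV/nucleon

⁹⁸₄₂Mo: Σm = 42(1.0072765) + 56(1.00866) = 98.7905730 u; Δm = 0.9081730 u; E_B = 845.95 MeV; E_B/A = 8.632 MeV
²⁰²₈₀Hg: Σm = 80(1.0072765) + 122(1.00866) = 203.6386400 u; Δm = 1.7118830 u; E_B = 1594.6 MeV; E_B/A = 7.894 MeV
⁹⁸₄₂Mo has the higher binding energy per nucleon, so it is the more tightly bound nucleus.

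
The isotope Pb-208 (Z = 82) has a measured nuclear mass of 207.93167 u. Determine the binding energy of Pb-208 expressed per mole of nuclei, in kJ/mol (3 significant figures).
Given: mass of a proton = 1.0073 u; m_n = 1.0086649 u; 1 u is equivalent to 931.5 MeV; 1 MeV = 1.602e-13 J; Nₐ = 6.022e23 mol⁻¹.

1.58e+11 kJ/mol

Total constituent mass: 82 × 1.0073 + 126 × 1.0086649 = 209.6903774 u
The mass defect is 209.6903774 − 207.93167 = 1.7587074 u.
Converting to energy: 1.7587074 u × 931.5 MeV/u = 1638.24 MeV
Per nucleus in joules: 1638.24 MeV × 1.602e-13 J/MeV = 2.6245e-10 J
Per mole: 2.6245e-10 J × 6.022e23 mol⁻¹ = 1.5805e+14 J/mol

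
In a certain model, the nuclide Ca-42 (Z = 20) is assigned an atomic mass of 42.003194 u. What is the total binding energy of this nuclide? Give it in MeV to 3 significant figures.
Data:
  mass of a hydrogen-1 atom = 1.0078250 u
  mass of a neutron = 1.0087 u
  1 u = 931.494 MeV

321 MeV

Total constituent mass: 20 × 1.0078250 + 22 × 1.0087 = 42.3479000 u
The mass defect is 42.3479000 − 42.003194 = 0.3447060 u.
E_B = 0.3447060 × 931.494 = 321.092 MeV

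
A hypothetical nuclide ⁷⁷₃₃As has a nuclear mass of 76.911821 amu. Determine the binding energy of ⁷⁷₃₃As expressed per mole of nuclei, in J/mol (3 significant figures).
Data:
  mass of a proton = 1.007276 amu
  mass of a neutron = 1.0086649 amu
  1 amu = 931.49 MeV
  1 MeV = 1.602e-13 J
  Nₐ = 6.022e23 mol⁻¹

6.38e+13 J/mol

Z = 33, so N = A − Z = 77 − 33 = 44.
Mass of separated nucleons = 33(1.007276) + 44(1.0086649) = 33.240108 + 44.3812556 = 77.6213636 amu
Δm = 77.6213636 − 76.911821 = 0.7095426 amu
E_B = 0.7095426 × 931.49 = 660.932 MeV
Per nucleus in joules: 660.932 MeV × 1.602e-13 J/MeV = 1.0588e-10 J
Per mole: 1.0588e-10 J × 6.022e23 mol⁻¹ = 6.3761e+13 J/mol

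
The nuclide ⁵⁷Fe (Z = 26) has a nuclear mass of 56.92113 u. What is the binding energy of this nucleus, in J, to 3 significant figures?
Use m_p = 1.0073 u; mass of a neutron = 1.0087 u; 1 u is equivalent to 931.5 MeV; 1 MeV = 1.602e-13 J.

8.03e-11 J

Σm = 26·m_p + 31·m_n = 26.1898 + 31.2697 = 57.4595 u
Δm = 57.4595 − 56.92113 = 0.53837 u
Binding energy = Δm·c² = 0.53837 × 931.5 MeV/u = 501.492 MeV
In joules: 501.492 MeV × 1.602e-13 J/MeV = 8.0339e-11 J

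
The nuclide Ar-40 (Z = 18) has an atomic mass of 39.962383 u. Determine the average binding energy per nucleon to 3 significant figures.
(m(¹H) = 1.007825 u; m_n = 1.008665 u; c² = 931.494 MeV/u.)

8.60 MeV/nucleon

Total constituent mass: 18 × 1.007825 + 22 × 1.008665 = 40.331480 u
Mass defect Δm = 40.331480 − 39.962383 = 0.369097 u
Converting to energy: 0.369097 u × 931.494 MeV/u = 343.812 MeV
BE/A = 343.812 MeV / 40 = 8.595 MeV/nucleon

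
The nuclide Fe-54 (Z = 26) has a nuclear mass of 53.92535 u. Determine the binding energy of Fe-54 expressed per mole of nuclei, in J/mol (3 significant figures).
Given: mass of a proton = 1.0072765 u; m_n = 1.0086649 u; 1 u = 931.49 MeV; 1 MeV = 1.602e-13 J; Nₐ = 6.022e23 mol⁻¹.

4.55e+13 J/mol

Total constituent mass: 26 × 1.0072765 + 28 × 1.0086649 = 54.4318062 u
Δm = 54.4318062 − 53.92535 = 0.5064562 u
Binding energy = Δm·c² = 0.5064562 × 931.49 MeV/u = 471.759 MeV
Per nucleus in joules: 471.759 MeV × 1.602e-13 J/MeV = 7.5576e-11 J
Per mole: 7.5576e-11 J × 6.022e23 mol⁻¹ = 4.5512e+13 J/mol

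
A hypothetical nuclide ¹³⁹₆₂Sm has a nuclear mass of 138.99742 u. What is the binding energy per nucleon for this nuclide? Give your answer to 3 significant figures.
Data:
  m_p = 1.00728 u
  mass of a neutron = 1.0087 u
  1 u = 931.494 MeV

The nucleus contains 62 protons and 139 − 62 = 77 neutrons.
Σm = 62·m_p + 77·m_n = 62.45136 + 77.6699 = 140.12126 u
Mass defect Δm = 140.12126 − 138.99742 = 1.12384 u
Binding energy = Δm·c² = 1.12384 × 931.494 MeV/u = 1046.85 MeV
Per nucleon: 1046.85 / 139 = 7.531 MeV

7.53 MeV/nucleon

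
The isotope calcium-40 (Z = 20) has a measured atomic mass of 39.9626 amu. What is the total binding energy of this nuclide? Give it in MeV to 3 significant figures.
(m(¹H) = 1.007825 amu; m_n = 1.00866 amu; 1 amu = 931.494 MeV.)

Mass of separated nucleons = 20(1.007825) + 20(1.00866) = 20.156500 + 20.17320 = 40.329700 amu
The mass defect is 40.329700 − 39.9626 = 0.367100 amu.
Binding energy = Δm·c² = 0.367100 × 931.494 MeV/amu = 341.951 MeV

342 MeV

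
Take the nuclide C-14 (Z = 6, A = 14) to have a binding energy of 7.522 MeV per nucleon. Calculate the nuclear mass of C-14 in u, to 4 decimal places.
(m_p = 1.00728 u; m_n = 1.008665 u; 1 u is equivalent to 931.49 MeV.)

Total binding energy = 14 × 7.522 = 105.308 MeV
Mass defect = 105.308 MeV / (931.49 MeV/u) = 0.113053 u
Constituent mass = 6(1.00728) + 8(1.008665) = 14.113000 u
Nuclear mass = 14.113000 − 0.113053 = 13.999947 u ≈ 13.9999 u (to 4 decimal places)

13.9999 u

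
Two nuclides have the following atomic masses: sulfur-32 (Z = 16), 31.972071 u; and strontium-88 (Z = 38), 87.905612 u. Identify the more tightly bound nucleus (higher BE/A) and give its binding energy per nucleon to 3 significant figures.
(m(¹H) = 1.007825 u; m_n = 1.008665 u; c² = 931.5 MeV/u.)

sulfur-32: Σm = 16(1.007825) + 16(1.008665) = 32.263840 u; Δm = 0.291769 u; E_B = 271.78 MeV; E_B/A = 8.493 MeV
strontium-88: Σm = 38(1.007825) + 50(1.008665) = 88.730600 u; Δm = 0.824988 u; E_B = 768.48 MeV; E_B/A = 8.733 MeV
strontium-88 has the higher binding energy per nucleon, so it is the more tightly bound nucleus.

strontium-88; 8.73 MeV/nucleon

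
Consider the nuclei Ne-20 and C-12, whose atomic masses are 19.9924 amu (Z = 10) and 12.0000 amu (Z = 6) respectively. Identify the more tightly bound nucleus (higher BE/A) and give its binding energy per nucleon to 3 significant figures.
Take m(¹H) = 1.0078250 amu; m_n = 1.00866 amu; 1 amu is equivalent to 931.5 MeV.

Ne-20: Σm = 10(1.0078250) + 10(1.00866) = 20.1648500 amu; Δm = 0.1724500 amu; E_B = 160.64 MeV; E_B/A = 8.032 MeV
C-12: Σm = 6(1.0078250) + 6(1.00866) = 12.0989100 amu; Δm = 0.0989100 amu; E_B = 92.135 MeV; E_B/A = 7.678 MeV
Ne-20 has the higher binding energy per nucleon, so it is the more tightly bound nucleus.

Ne-20; 8.03 MeV/nucleon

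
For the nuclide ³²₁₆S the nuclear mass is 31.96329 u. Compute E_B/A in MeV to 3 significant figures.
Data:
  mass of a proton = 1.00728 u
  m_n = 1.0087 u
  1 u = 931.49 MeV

Total constituent mass: 16 × 1.00728 + 16 × 1.0087 = 32.25568 u
Δm = 32.25568 − 31.96329 = 0.29239 u
E_B = 0.29239 × 931.49 = 272.358 MeV
Per nucleon: 272.358 / 32 = 8.511 MeV

8.51 MeV/nucleon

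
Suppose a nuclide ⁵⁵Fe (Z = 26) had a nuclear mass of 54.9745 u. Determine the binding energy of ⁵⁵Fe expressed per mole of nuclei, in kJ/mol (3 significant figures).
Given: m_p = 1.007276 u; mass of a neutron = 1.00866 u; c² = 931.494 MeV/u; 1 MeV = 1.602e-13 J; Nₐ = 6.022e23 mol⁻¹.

Total constituent mass: 26 × 1.007276 + 29 × 1.00866 = 55.440316 u
Mass defect Δm = 55.440316 − 54.9745 = 0.465816 u
Binding energy = Δm·c² = 0.465816 × 931.494 MeV/u = 433.905 MeV
Per nucleus in joules: 433.905 MeV × 1.602e-13 J/MeV = 6.9512e-11 J
Per mole: 6.9512e-11 J × 6.022e23 mol⁻¹ = 4.1860e+13 J/mol

4.19e+10 kJ/mol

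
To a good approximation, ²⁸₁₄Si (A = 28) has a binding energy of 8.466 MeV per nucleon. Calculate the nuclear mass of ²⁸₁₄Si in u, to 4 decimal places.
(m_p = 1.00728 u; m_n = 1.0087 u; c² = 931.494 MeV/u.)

27.9692 u

Total binding energy = 28 × 8.466 = 237.048 MeV
Mass defect = 237.048 MeV / (931.494 MeV/u) = 0.254482 u
Constituent mass = 14(1.00728) + 14(1.0087) = 28.22372 u
Nuclear mass = 28.22372 − 0.254482 = 27.969238 u ≈ 27.9692 u (to 4 decimal places)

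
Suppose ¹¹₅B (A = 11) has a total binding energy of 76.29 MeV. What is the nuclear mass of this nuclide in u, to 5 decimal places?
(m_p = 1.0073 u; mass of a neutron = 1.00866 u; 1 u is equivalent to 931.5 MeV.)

Mass defect = 76.29 MeV / (931.5 MeV/u) = 0.0819002 u
Constituent mass = 5(1.0073) + 6(1.00866) = 11.08846 u
Nuclear mass = 11.08846 − 0.0819002 = 11.0065598 u ≈ 11.00656 u (to 5 decimal places)

11.00656 u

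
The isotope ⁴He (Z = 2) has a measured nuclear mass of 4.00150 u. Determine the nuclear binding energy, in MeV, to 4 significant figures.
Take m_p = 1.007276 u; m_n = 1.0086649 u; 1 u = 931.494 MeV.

Z = 2, so N = A − Z = 4 − 2 = 2.
Mass of separated nucleons = 2(1.007276) + 2(1.0086649) = 2.014552 + 2.0173298 = 4.0318818 u
Mass defect Δm = 4.0318818 − 4.00150 = 0.0303818 u
E_B = 0.0303818 × 931.494 = 28.3005 MeV

28.30 MeV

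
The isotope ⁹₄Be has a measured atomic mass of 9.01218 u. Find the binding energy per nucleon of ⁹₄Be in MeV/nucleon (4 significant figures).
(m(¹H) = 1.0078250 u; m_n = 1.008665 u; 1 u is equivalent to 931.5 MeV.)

Σm = 4·m(¹H) + 5·m_n = 4.0313000 + 5.043325 = 9.0746250 u
The mass defect is 9.0746250 − 9.01218 = 0.0624450 u.
Binding energy = Δm·c² = 0.0624450 × 931.5 MeV/u = 58.1675 MeV
Dividing by A = 9 gives 6.463 MeV per nucleon.

6.463 MeV/nucleon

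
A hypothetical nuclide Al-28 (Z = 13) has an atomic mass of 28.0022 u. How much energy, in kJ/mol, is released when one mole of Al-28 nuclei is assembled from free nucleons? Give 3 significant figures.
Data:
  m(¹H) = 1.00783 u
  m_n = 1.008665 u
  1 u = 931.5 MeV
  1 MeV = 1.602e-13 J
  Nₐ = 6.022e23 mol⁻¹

2.06e+10 kJ/mol

With 13 protons and 15 neutrons (A = 28):
Total constituent mass: 13 × 1.00783 + 15 × 1.008665 = 28.231765 u
The mass defect is 28.231765 − 28.0022 = 0.229565 u.
Converting to energy: 0.229565 u × 931.5 MeV/u = 213.840 MeV
Per nucleus in joules: 213.840 MeV × 1.602e-13 J/MeV = 3.4257e-11 J
Per mole: 3.4257e-11 J × 6.022e23 mol⁻¹ = 2.0630e+13 J/mol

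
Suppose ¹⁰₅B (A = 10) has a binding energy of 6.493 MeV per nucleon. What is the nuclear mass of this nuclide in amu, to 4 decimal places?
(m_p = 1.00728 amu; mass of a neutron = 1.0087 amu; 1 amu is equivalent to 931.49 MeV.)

Total binding energy = 10 × 6.493 = 64.930 MeV
Mass defect = 64.930 MeV / (931.49 MeV/amu) = 0.069706 amu
Constituent mass = 5(1.00728) + 5(1.0087) = 10.07990 amu
Nuclear mass = 10.07990 − 0.069706 = 10.010194 amu ≈ 10.0102 amu (to 4 decimal places)

10.0102 amu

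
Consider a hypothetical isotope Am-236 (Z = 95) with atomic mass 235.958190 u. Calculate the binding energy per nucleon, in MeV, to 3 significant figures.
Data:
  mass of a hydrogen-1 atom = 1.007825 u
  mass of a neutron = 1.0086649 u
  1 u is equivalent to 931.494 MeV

7.92 MeV/nucleon

The nucleus contains 95 protons and 236 − 95 = 141 neutrons.
Mass of separated nucleons = 95(1.007825) + 141(1.0086649) = 95.743375 + 142.2217509 = 237.9651259 u
Δm = 237.9651259 − 235.958190 = 2.0069359 u
Binding energy = Δm·c² = 2.0069359 × 931.494 MeV/u = 1869.45 MeV
BE/A = 1869.45 MeV / 236 = 7.921 MeV/nucleon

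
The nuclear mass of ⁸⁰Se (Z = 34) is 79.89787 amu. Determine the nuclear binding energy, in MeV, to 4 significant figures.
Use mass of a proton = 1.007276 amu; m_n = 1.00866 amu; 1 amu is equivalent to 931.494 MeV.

696.6 MeV

With 34 protons and 46 neutrons (A = 80):
Total constituent mass: 34 × 1.007276 + 46 × 1.00866 = 80.645744 amu
Δm = 80.645744 − 79.89787 = 0.747874 amu
Converting to energy: 0.747874 amu × 931.494 MeV/amu = 696.640 MeV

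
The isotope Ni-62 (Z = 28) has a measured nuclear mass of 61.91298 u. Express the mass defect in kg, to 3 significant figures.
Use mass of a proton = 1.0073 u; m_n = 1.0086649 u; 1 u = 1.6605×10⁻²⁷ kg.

Total constituent mass: 28 × 1.0073 + 34 × 1.0086649 = 62.4990066 u
Δm = 62.4990066 − 61.91298 = 0.5860266 u
In SI units: 0.5860266 u × 1.6605×10⁻²⁷ kg/u = 9.7310e-28 kg

9.73e-28 kg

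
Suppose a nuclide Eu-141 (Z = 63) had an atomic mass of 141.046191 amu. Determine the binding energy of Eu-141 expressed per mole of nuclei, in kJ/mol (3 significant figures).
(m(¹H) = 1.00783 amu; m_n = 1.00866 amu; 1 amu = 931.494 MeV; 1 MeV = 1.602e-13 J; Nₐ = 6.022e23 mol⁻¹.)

1.01e+11 kJ/mol

Σm = 63·m(¹H) + 78·m_n = 63.49329 + 78.67548 = 142.16877 amu
The mass defect is 142.16877 − 141.046191 = 1.122579 amu.
Converting to energy: 1.122579 amu × 931.494 MeV/amu = 1045.68 MeV
Per nucleus in joules: 1045.68 MeV × 1.602e-13 J/MeV = 1.6752e-10 J
Per mole: 1.6752e-10 J × 6.022e23 mol⁻¹ = 1.0088e+14 J/mol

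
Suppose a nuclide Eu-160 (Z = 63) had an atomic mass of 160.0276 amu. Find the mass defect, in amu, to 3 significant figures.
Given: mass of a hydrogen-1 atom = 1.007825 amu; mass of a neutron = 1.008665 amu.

1.31 amu

The nucleus contains 63 protons and 160 − 63 = 97 neutrons.
Σm = 63·m(¹H) + 97·m_n = 63.492975 + 97.840505 = 161.333480 amu
Mass defect Δm = 161.333480 − 160.0276 = 1.305880 amu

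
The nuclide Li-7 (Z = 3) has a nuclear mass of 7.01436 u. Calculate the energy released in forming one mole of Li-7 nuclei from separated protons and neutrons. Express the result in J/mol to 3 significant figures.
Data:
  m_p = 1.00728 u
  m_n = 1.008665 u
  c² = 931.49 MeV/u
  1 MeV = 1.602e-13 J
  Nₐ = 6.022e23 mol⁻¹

3.79e+12 J/mol

With 3 protons and 4 neutrons (A = 7):
Total constituent mass: 3 × 1.00728 + 4 × 1.008665 = 7.056500 u
The mass defect is 7.056500 − 7.01436 = 0.042140 u.
E_B = 0.042140 × 931.49 = 39.2530 MeV
Per nucleus in joules: 39.2530 MeV × 1.602e-13 J/MeV = 6.2883e-12 J
Per mole: 6.2883e-12 J × 6.022e23 mol⁻¹ = 3.7868e+12 J/mol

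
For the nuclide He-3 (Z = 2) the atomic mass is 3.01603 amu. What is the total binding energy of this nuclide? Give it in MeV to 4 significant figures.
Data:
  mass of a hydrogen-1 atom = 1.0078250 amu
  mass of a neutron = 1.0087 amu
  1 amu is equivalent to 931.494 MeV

Z = 2, so N = A − Z = 3 − 2 = 1.
Total constituent mass: 2 × 1.0078250 + 1 × 1.0087 = 3.0243500 amu
Mass defect Δm = 3.0243500 − 3.01603 = 0.0083200 amu
Converting to energy: 0.0083200 amu × 931.494 MeV/amu = 7.75003 MeV

7.750 MeV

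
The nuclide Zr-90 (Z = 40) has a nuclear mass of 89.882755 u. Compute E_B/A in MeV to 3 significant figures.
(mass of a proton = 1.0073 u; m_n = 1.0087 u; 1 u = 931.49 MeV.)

With 40 protons and 50 neutrons (A = 90):
Mass of separated nucleons = 40(1.0073) + 50(1.0087) = 40.2920 + 50.4350 = 90.7270 u
The mass defect is 90.7270 − 89.882755 = 0.844245 u.
Binding energy = Δm·c² = 0.844245 × 931.49 MeV/u = 786.406 MeV
Dividing by A = 90 gives 8.738 MeV per nucleon.

8.74 MeV/nucleon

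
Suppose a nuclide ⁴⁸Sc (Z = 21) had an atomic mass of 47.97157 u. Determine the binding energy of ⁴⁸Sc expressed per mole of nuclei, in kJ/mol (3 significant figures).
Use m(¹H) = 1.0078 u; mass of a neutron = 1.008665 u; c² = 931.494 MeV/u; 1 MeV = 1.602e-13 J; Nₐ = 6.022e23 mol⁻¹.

3.83e+10 kJ/mol

Total constituent mass: 21 × 1.0078 + 27 × 1.008665 = 48.397755 u
Mass defect Δm = 48.397755 − 47.97157 = 0.426185 u
Binding energy = Δm·c² = 0.426185 × 931.494 MeV/u = 396.989 MeV
Per nucleus in joules: 396.989 MeV × 1.602e-13 J/MeV = 6.3598e-11 J
Per mole: 6.3598e-11 J × 6.022e23 mol⁻¹ = 3.8299e+13 J/mol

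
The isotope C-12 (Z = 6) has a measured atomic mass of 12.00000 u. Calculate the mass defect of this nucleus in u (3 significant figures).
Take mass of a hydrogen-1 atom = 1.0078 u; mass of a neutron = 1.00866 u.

0.0988 u

With 6 protons and 6 neutrons (A = 12):
Total constituent mass: 6 × 1.0078 + 6 × 1.00866 = 12.09876 u
The mass defect is 12.09876 − 12.00000 = 0.09876 u.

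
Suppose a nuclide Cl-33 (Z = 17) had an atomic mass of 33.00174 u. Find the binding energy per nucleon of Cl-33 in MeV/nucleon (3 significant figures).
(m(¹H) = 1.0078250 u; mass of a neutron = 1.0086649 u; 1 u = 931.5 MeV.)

7.62 MeV/nucleon

The nucleus contains 17 protons and 33 − 17 = 16 neutrons.
Σm = 17·m(¹H) + 16·m_n = 17.1330250 + 16.1386384 = 33.2716634 u
The mass defect is 33.2716634 − 33.00174 = 0.2699234 u.
Converting to energy: 0.2699234 u × 931.5 MeV/u = 251.434 MeV
Per nucleon: 251.434 / 33 = 7.619 MeV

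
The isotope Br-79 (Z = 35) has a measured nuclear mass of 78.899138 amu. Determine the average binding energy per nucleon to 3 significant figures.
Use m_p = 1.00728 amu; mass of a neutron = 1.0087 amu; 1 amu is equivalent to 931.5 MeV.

With 35 protons and 44 neutrons (A = 79):
Σm = 35·m_p + 44·m_n = 35.25480 + 44.3828 = 79.63760 amu
The mass defect is 79.63760 − 78.899138 = 0.738462 amu.
Binding energy = Δm·c² = 0.738462 × 931.5 MeV/amu = 687.877 MeV
Per nucleon: 687.877 / 79 = 8.707 MeV

8.71 MeV/nucleon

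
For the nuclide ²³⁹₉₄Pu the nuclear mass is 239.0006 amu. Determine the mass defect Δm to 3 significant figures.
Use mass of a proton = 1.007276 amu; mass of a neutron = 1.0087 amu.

1.94 amu

Total constituent mass: 94 × 1.007276 + 145 × 1.0087 = 240.945444 amu
Mass defect Δm = 240.945444 − 239.0006 = 1.944844 amu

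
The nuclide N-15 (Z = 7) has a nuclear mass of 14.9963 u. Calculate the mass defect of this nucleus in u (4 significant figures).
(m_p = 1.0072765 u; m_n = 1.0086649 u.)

The nucleus contains 7 protons and 15 − 7 = 8 neutrons.
Total constituent mass: 7 × 1.0072765 + 8 × 1.0086649 = 15.1202547 u
The mass defect is 15.1202547 − 14.9963 = 0.1239547 u.

0.1240 u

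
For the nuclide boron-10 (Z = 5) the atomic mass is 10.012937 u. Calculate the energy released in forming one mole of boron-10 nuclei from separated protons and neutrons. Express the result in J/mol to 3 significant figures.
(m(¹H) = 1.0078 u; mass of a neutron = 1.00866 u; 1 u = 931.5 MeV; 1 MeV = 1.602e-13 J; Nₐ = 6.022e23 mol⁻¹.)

Mass of separated nucleons = 5(1.0078) + 5(1.00866) = 5.0390 + 5.04330 = 10.08230 u
Δm = 10.08230 − 10.012937 = 0.069363 u
Binding energy = Δm·c² = 0.069363 × 931.5 MeV/u = 64.6116 MeV
Per nucleus in joules: 64.6116 MeV × 1.602e-13 J/MeV = 1.0351e-11 J
Per mole: 1.0351e-11 J × 6.022e23 mol⁻¹ = 6.2334e+12 J/mol

6.23e+12 J/mol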